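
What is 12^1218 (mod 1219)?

905

12^1 ≡ 12 (mod 1219)
12^2 ≡ 12^2 = 144 ≡ 144 (mod 1219)
12^4 ≡ 144^2 = 20736 ≡ 13 (mod 1219)
12^8 ≡ 13^2 = 169 ≡ 169 (mod 1219)
12^16 ≡ 169^2 = 28561 ≡ 524 (mod 1219)
12^32 ≡ 524^2 = 274576 ≡ 301 (mod 1219)
12^64 ≡ 301^2 = 90601 ≡ 395 (mod 1219)
12^128 ≡ 395^2 = 156025 ≡ 1212 (mod 1219)
12^256 ≡ 1212^2 = 1468944 ≡ 49 (mod 1219)
12^512 ≡ 49^2 = 2401 ≡ 1182 (mod 1219)
12^1024 ≡ 1182^2 = 1397124 ≡ 150 (mod 1219)
1218 = 1024 + 128 + 64 + 2 in binary powers of 2.
So 12^1218 ≡ 150 · 1212 · 395 · 144 ≡ 905 (mod 1219).
Since 905 ≠ 1, base 12 is a Fermat witness: 1219 is composite.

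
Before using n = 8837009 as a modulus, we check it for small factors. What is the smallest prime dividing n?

8837009 is odd.
Digit sum 35, not divisible by 3.
Ends in 9: not divisible by 5.
7: 8837009 = 7·1262429 + 6
11: 8837009 = 11·803364 + 5
13: 8837009 = 13·679769 + 12
17: 8837009 = 17·519824 + 1
19: 8837009 = 19·465105 + 14
23: 8837009 = 23·384217 + 18
29: 8837009 = 29·304724 + 13
31: 8837009 = 31·285064 + 25
37: 8837009 = 37·238838 + 3
41: 8837009 = 41·215536 + 33
43: 8837009 = 43·205511 + 36
47: 8837009 = 47·188021 + 22
53: 8837009 = 53·166736 + 1
59: 8837009 = 59·149779 + 48
61: 8837009 = 61·144869

61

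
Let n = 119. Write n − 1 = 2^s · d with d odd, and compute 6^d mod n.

90

119 − 1 = 118 = 2^1 · 59, so d = 59.
6^1 ≡ 6 (mod 119)
6^2 ≡ 6^2 = 36 ≡ 36 (mod 119)
6^4 ≡ 36^2 = 1296 ≡ 106 (mod 119)
6^8 ≡ 106^2 = 11236 ≡ 50 (mod 119)
6^16 ≡ 50^2 = 2500 ≡ 1 (mod 119)
6^32 ≡ 1^2 = 1 ≡ 1 (mod 119)
59 = 32 + 16 + 8 + 2 + 1 in binary powers of 2.
So 6^59 ≡ 1 · 1 · 50 · 36 · 6 ≡ 90 (mod 119).
Squaring chain: 90; never reaches −1, so base 6 is a Miller–Rabin witness that 119 is composite.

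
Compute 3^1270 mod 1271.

893

3^1 ≡ 3 (mod 1271)
3^2 ≡ 3^2 = 9 ≡ 9 (mod 1271)
3^4 ≡ 9^2 = 81 ≡ 81 (mod 1271)
3^8 ≡ 81^2 = 6561 ≡ 206 (mod 1271)
3^16 ≡ 206^2 = 42436 ≡ 493 (mod 1271)
3^32 ≡ 493^2 = 243049 ≡ 288 (mod 1271)
3^64 ≡ 288^2 = 82944 ≡ 329 (mod 1271)
3^128 ≡ 329^2 = 108241 ≡ 206 (mod 1271)
3^256 ≡ 206^2 = 42436 ≡ 493 (mod 1271)
3^512 ≡ 493^2 = 243049 ≡ 288 (mod 1271)
3^1024 ≡ 288^2 = 82944 ≡ 329 (mod 1271)
1270 = 1024 + 128 + 64 + 32 + 16 + 4 + 2 in binary powers of 2.
So 3^1270 ≡ 329 · 206 · 329 · 288 · 493 · 81 · 9 ≡ 893 (mod 1271).
Since 893 ≠ 1, base 3 is a Fermat witness: 1271 is composite.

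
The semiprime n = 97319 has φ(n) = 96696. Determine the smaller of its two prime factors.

φ(n) = (p−1)(q−1) = n − (p+q) + 1, so p + q = 97319 − 96696 + 1 = 624.
p and q are the roots of t² − 624t + 97319 = 0.
Discriminant: 624² − 4·97319 = 389376 − 389276 = 100; √100 = 10.
q = (624 − 10)/2 = 307, p = (624 + 10)/2 = 317.
Check: 307 · 317 = 97319.

307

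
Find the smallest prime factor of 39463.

19

39463 is odd.
Digit sum 25, not divisible by 3.
Ends in 3: not divisible by 5.
7: 39463 = 7·5637 + 4
11: 39463 = 11·3587 + 6
13: 39463 = 13·3035 + 8
17: 39463 = 17·2321 + 6
19: 39463 = 19·2077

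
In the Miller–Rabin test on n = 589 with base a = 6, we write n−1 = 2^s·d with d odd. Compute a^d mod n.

589 − 1 = 588 = 2^2 · 147, so d = 147.
6^1 ≡ 6 (mod 589)
6^2 ≡ 6^2 = 36 ≡ 36 (mod 589)
6^4 ≡ 36^2 = 1296 ≡ 118 (mod 589)
6^8 ≡ 118^2 = 13924 ≡ 377 (mod 589)
6^16 ≡ 377^2 = 142129 ≡ 180 (mod 589)
6^32 ≡ 180^2 = 32400 ≡ 5 (mod 589)
6^64 ≡ 5^2 = 25 ≡ 25 (mod 589)
6^128 ≡ 25^2 = 625 ≡ 36 (mod 589)
147 = 128 + 16 + 2 + 1 in binary powers of 2.
So 6^147 ≡ 36 · 180 · 36 · 6 ≡ 216 (mod 589).
Squaring chain: 216 → 125; never reaches −1, so base 6 is a Miller–Rabin witness that 589 is composite.

216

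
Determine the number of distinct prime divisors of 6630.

6630 = 2 · 3315
3315 = 3 · 1105
1105 = 5 · 221
221 = 13 · 17
6630 = 2 · 3 · 5 · 13 · 17, which has 5 distinct prime factors.

5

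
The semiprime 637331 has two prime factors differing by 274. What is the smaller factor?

Since p = q + 274, we have 637331 = q(q + 274), so q² + 274q − 637331 = 0.
Discriminant: 274² + 4·637331 = 75076 + 2549324 = 2624400; √2624400 = 1620.
q = (−274 + 1620)/2 = 673, and p = q + 274 = 947.
Check: 673 · 947 = 637331.

673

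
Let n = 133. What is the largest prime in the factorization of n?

19

133 = 7 · 19
19 is prime.
So 133 = 7 · 19; the largest prime factor is 19.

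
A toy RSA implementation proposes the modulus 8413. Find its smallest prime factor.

8413 is odd.
Digit sum 16, not divisible by 3.
Ends in 3: not divisible by 5.
7: 8413 = 7·1201 + 6
11: 8413 = 11·764 + 9
13: 8413 = 13·647 + 2
17: 8413 = 17·494 + 15
19: 8413 = 19·442 + 15
23: 8413 = 23·365 + 18
29: 8413 = 29·290 + 3
31: 8413 = 31·271 + 12
37: 8413 = 37·227 + 14
41: 8413 = 41·205 + 8
43: 8413 = 43·195 + 28
47: 8413 = 47·179

47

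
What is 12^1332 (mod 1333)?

12^1 ≡ 12 (mod 1333)
12^2 ≡ 12^2 = 144 ≡ 144 (mod 1333)
12^4 ≡ 144^2 = 20736 ≡ 741 (mod 1333)
12^8 ≡ 741^2 = 549081 ≡ 1218 (mod 1333)
12^16 ≡ 1218^2 = 1483524 ≡ 1228 (mod 1333)
12^32 ≡ 1228^2 = 1507984 ≡ 361 (mod 1333)
12^64 ≡ 361^2 = 130321 ≡ 1020 (mod 1333)
12^128 ≡ 1020^2 = 1040400 ≡ 660 (mod 1333)
12^256 ≡ 660^2 = 435600 ≡ 1042 (mod 1333)
12^512 ≡ 1042^2 = 1085764 ≡ 702 (mod 1333)
12^1024 ≡ 702^2 = 492804 ≡ 927 (mod 1333)
1332 = 1024 + 256 + 32 + 16 + 4 in binary powers of 2.
So 12^1332 ≡ 927 · 1042 · 361 · 1228 · 741 ≡ 4 (mod 1333).
Since 4 ≠ 1, base 12 is a Fermat witness: 1333 is composite.

4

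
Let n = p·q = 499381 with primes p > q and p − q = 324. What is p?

887

Since p = q + 324, we have 499381 = q(q + 324), so q² + 324q − 499381 = 0.
Discriminant: 324² + 4·499381 = 104976 + 1997524 = 2102500; √2102500 = 1450.
q = (−324 + 1450)/2 = 563, and p = q + 324 = 887.
Check: 563 · 887 = 499381.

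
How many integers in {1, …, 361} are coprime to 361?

342

Factor: 361 = 19^2.
φ(361) = 19^1·(19−1) = 342.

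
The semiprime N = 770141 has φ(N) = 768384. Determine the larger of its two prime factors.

929

φ(n) = (p−1)(q−1) = n − (p+q) + 1, so p + q = 770141 − 768384 + 1 = 1758.
p and q are the roots of t² − 1758t + 770141 = 0.
Discriminant: 1758² − 4·770141 = 3090564 − 3080564 = 10000; √10000 = 100.
q = (1758 − 100)/2 = 829, p = (1758 + 100)/2 = 929.
Check: 829 · 929 = 770141.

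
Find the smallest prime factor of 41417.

83

41417 is odd.
Digit sum 17, not divisible by 3.
Ends in 7: not divisible by 5.
7: 41417 = 7·5916 + 5
11: 41417 = 11·3765 + 2
13: 41417 = 13·3185 + 12
17: 41417 = 17·2436 + 5
19: 41417 = 19·2179 + 16
23: 41417 = 23·1800 + 17
29: 41417 = 29·1428 + 5
31: 41417 = 31·1336 + 1
37: 41417 = 37·1119 + 14
41: 41417 = 41·1010 + 7
43: 41417 = 43·963 + 8
47: 41417 = 47·881 + 10
53: 41417 = 53·781 + 24
59: 41417 = 59·701 + 58
61: 41417 = 61·678 + 59
67: 41417 = 67·618 + 11
71: 41417 = 71·583 + 24
73: 41417 = 73·567 + 26
79: 41417 = 79·524 + 21
83: 41417 = 83·499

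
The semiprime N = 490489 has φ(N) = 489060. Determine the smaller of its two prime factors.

φ(n) = (p−1)(q−1) = n − (p+q) + 1, so p + q = 490489 − 489060 + 1 = 1430.
p and q are the roots of t² − 1430t + 490489 = 0.
Discriminant: 1430² − 4·490489 = 2044900 − 1961956 = 82944; √82944 = 288.
q = (1430 − 288)/2 = 571, p = (1430 + 288)/2 = 859.
Check: 571 · 859 = 490489.

571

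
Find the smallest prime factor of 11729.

37

11729 is odd.
Digit sum 20, not divisible by 3.
Ends in 9: not divisible by 5.
7: 11729 = 7·1675 + 4
11: 11729 = 11·1066 + 3
13: 11729 = 13·902 + 3
17: 11729 = 17·689 + 16
19: 11729 = 19·617 + 6
23: 11729 = 23·509 + 22
29: 11729 = 29·404 + 13
31: 11729 = 31·378 + 11
37: 11729 = 37·317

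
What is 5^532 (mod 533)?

5^1 ≡ 5 (mod 533)
5^2 ≡ 5^2 = 25 ≡ 25 (mod 533)
5^4 ≡ 25^2 = 625 ≡ 92 (mod 533)
5^8 ≡ 92^2 = 8464 ≡ 469 (mod 533)
5^16 ≡ 469^2 = 219961 ≡ 365 (mod 533)
5^32 ≡ 365^2 = 133225 ≡ 508 (mod 533)
5^64 ≡ 508^2 = 258064 ≡ 92 (mod 533)
5^128 ≡ 92^2 = 8464 ≡ 469 (mod 533)
5^256 ≡ 469^2 = 219961 ≡ 365 (mod 533)
5^512 ≡ 365^2 = 133225 ≡ 508 (mod 533)
532 = 512 + 16 + 4 in binary powers of 2.
So 5^532 ≡ 508 · 365 · 92 ≡ 508 (mod 533).
Since 508 ≠ 1, base 5 is a Fermat witness: 533 is composite.

508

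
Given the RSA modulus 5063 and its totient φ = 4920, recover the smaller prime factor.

φ(n) = (p−1)(q−1) = n − (p+q) + 1, so p + q = 5063 − 4920 + 1 = 144.
p and q are the roots of t² − 144t + 5063 = 0.
Discriminant: 144² − 4·5063 = 20736 − 20252 = 484; √484 = 22.
q = (144 − 22)/2 = 61, p = (144 + 22)/2 = 83.
Check: 61 · 83 = 5063.

61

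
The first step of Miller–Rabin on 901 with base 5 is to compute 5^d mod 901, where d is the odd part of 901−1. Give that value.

277

901 − 1 = 900 = 2^2 · 225, so d = 225.
5^1 ≡ 5 (mod 901)
5^2 ≡ 5^2 = 25 ≡ 25 (mod 901)
5^4 ≡ 25^2 = 625 ≡ 625 (mod 901)
5^8 ≡ 625^2 = 390625 ≡ 492 (mod 901)
5^16 ≡ 492^2 = 242064 ≡ 596 (mod 901)
5^32 ≡ 596^2 = 355216 ≡ 222 (mod 901)
5^64 ≡ 222^2 = 49284 ≡ 630 (mod 901)
5^128 ≡ 630^2 = 396900 ≡ 460 (mod 901)
225 = 128 + 64 + 32 + 1 in binary powers of 2.
So 5^225 ≡ 460 · 630 · 222 · 5 ≡ 277 (mod 901).
Squaring chain: 277 → 144; never reaches −1, so base 5 is a Miller–Rabin witness that 901 is composite.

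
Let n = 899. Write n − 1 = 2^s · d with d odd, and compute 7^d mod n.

899 − 1 = 898 = 2^1 · 449, so d = 449.
7^1 ≡ 7 (mod 899)
7^2 ≡ 7^2 = 49 ≡ 49 (mod 899)
7^4 ≡ 49^2 = 2401 ≡ 603 (mod 899)
7^8 ≡ 603^2 = 363609 ≡ 413 (mod 899)
7^16 ≡ 413^2 = 170569 ≡ 658 (mod 899)
7^32 ≡ 658^2 = 432964 ≡ 545 (mod 899)
7^64 ≡ 545^2 = 297025 ≡ 355 (mod 899)
7^128 ≡ 355^2 = 126025 ≡ 165 (mod 899)
7^256 ≡ 165^2 = 27225 ≡ 255 (mod 899)
449 = 256 + 128 + 64 + 1 in binary powers of 2.
So 7^449 ≡ 255 · 165 · 355 · 7 ≡ 877 (mod 899).
Squaring chain: 877; never reaches −1, so base 7 is a Miller–Rabin witness that 899 is composite.

877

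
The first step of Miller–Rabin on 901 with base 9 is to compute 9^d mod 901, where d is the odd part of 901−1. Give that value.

901 − 1 = 900 = 2^2 · 225, so d = 225.
9^1 ≡ 9 (mod 901)
9^2 ≡ 9^2 = 81 ≡ 81 (mod 901)
9^4 ≡ 81^2 = 6561 ≡ 254 (mod 901)
9^8 ≡ 254^2 = 64516 ≡ 545 (mod 901)
9^16 ≡ 545^2 = 297025 ≡ 596 (mod 901)
9^32 ≡ 596^2 = 355216 ≡ 222 (mod 901)
9^64 ≡ 222^2 = 49284 ≡ 630 (mod 901)
9^128 ≡ 630^2 = 396900 ≡ 460 (mod 901)
225 = 128 + 64 + 32 + 1 in binary powers of 2.
So 9^225 ≡ 460 · 630 · 222 · 9 ≡ 859 (mod 901).
Squaring chain: 859 → 863; never reaches −1, so base 9 is a Miller–Rabin witness that 901 is composite.

859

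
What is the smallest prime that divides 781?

11

781 is odd.
Digit sum 16, not divisible by 3.
Ends in 1: not divisible by 5.
7: 781 = 7·111 + 4
11: 781 = 11·71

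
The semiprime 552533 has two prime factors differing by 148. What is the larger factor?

Since p = q + 148, we have 552533 = q(q + 148), so q² + 148q − 552533 = 0.
Discriminant: 148² + 4·552533 = 21904 + 2210132 = 2232036; √2232036 = 1494.
q = (−148 + 1494)/2 = 673, and p = q + 148 = 821.
Check: 673 · 821 = 552533.

821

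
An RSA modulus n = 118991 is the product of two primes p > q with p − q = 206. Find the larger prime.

463

Since p = q + 206, we have 118991 = q(q + 206), so q² + 206q − 118991 = 0.
Discriminant: 206² + 4·118991 = 42436 + 475964 = 518400; √518400 = 720.
q = (−206 + 720)/2 = 257, and p = q + 206 = 463.
Check: 257 · 463 = 118991.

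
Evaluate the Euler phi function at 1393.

1188

Factor: 1393 = 7 · 199.
φ(1393) = (7−1) · (199−1) = 6 · 198 = 1188.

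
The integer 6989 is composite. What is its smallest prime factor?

6989 is odd.
Digit sum 32, not divisible by 3.
Ends in 9: not divisible by 5.
7: 6989 = 7·998 + 3
11: 6989 = 11·635 + 4
13: 6989 = 13·537 + 8
17: 6989 = 17·411 + 2
19: 6989 = 19·367 + 16
23: 6989 = 23·303 + 20
29: 6989 = 29·241

29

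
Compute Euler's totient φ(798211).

770472

Factor: 798211 = 59 · 83 · 163.
φ(798211) = (59−1) · (83−1) · (163−1) = 58 · 82 · 162 = 770472.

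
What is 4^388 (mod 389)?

4^1 ≡ 4 (mod 389)
4^2 ≡ 4^2 = 16 ≡ 16 (mod 389)
4^4 ≡ 16^2 = 256 ≡ 256 (mod 389)
4^8 ≡ 256^2 = 65536 ≡ 184 (mod 389)
4^16 ≡ 184^2 = 33856 ≡ 13 (mod 389)
4^32 ≡ 13^2 = 169 ≡ 169 (mod 389)
4^64 ≡ 169^2 = 28561 ≡ 164 (mod 389)
4^128 ≡ 164^2 = 26896 ≡ 55 (mod 389)
4^256 ≡ 55^2 = 3025 ≡ 302 (mod 389)
388 = 256 + 128 + 4 in binary powers of 2.
So 4^388 ≡ 302 · 55 · 256 ≡ 1 (mod 389).
Since the result is 1, base 4 gives no evidence that 389 is composite.

1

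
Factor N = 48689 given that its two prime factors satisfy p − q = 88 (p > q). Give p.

269

Since p = q + 88, we have 48689 = q(q + 88), so q² + 88q − 48689 = 0.
Discriminant: 88² + 4·48689 = 7744 + 194756 = 202500; √202500 = 450.
q = (−88 + 450)/2 = 181, and p = q + 88 = 269.
Check: 181 · 269 = 48689.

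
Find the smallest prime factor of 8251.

37

8251 is odd.
Digit sum 16, not divisible by 3.
Ends in 1: not divisible by 5.
7: 8251 = 7·1178 + 5
11: 8251 = 11·750 + 1
13: 8251 = 13·634 + 9
17: 8251 = 17·485 + 6
19: 8251 = 19·434 + 5
23: 8251 = 23·358 + 17
29: 8251 = 29·284 + 15
31: 8251 = 31·266 + 5
37: 8251 = 37·223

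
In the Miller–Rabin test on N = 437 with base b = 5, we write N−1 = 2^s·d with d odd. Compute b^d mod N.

437 − 1 = 436 = 2^2 · 109, so d = 109.
5^1 ≡ 5 (mod 437)
5^2 ≡ 5^2 = 25 ≡ 25 (mod 437)
5^4 ≡ 25^2 = 625 ≡ 188 (mod 437)
5^8 ≡ 188^2 = 35344 ≡ 384 (mod 437)
5^16 ≡ 384^2 = 147456 ≡ 187 (mod 437)
5^32 ≡ 187^2 = 34969 ≡ 9 (mod 437)
5^64 ≡ 9^2 = 81 ≡ 81 (mod 437)
109 = 64 + 32 + 8 + 4 + 1 in binary powers of 2.
So 5^109 ≡ 81 · 9 · 384 · 188 · 5 ≡ 290 (mod 437).
Squaring chain: 290 → 196; never reaches −1, so base 5 is a Miller–Rabin witness that 437 is composite.

290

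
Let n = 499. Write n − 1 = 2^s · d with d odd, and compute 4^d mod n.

499 − 1 = 498 = 2^1 · 249, so d = 249.
4^1 ≡ 4 (mod 499)
4^2 ≡ 4^2 = 16 ≡ 16 (mod 499)
4^4 ≡ 16^2 = 256 ≡ 256 (mod 499)
4^8 ≡ 256^2 = 65536 ≡ 167 (mod 499)
4^16 ≡ 167^2 = 27889 ≡ 444 (mod 499)
4^32 ≡ 444^2 = 197136 ≡ 31 (mod 499)
4^64 ≡ 31^2 = 961 ≡ 462 (mod 499)
4^128 ≡ 462^2 = 213444 ≡ 371 (mod 499)
249 = 128 + 64 + 32 + 16 + 8 + 1 in binary powers of 2.
So 4^249 ≡ 371 · 462 · 31 · 444 · 167 · 4 ≡ 1 (mod 499).
Since 4^d ≡ 1 (mod 499), base 4 does not prove 499 composite.

1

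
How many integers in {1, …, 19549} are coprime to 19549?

19264

Factor: 19549 = 113 · 173.
φ(19549) = (113−1) · (173−1) = 112 · 172 = 19264.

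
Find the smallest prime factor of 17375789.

61

17375789 is odd.
Digit sum 47, not divisible by 3.
Ends in 9: not divisible by 5.
7: 17375789 = 7·2482255 + 4
11: 17375789 = 11·1579617 + 2
13: 17375789 = 13·1336599 + 2
17: 17375789 = 17·1022105 + 4
19: 17375789 = 19·914515 + 4
23: 17375789 = 23·755469 + 2
29: 17375789 = 29·599165 + 4
31: 17375789 = 31·560509 + 10
37: 17375789 = 37·469615 + 34
41: 17375789 = 41·423799 + 30
43: 17375789 = 43·404088 + 5
47: 17375789 = 47·369697 + 30
53: 17375789 = 53·327845 + 4
59: 17375789 = 59·294504 + 53
61: 17375789 = 61·284849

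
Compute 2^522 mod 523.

1

2^1 ≡ 2 (mod 523)
2^2 ≡ 2^2 = 4 ≡ 4 (mod 523)
2^4 ≡ 4^2 = 16 ≡ 16 (mod 523)
2^8 ≡ 16^2 = 256 ≡ 256 (mod 523)
2^16 ≡ 256^2 = 65536 ≡ 161 (mod 523)
2^32 ≡ 161^2 = 25921 ≡ 294 (mod 523)
2^64 ≡ 294^2 = 86436 ≡ 141 (mod 523)
2^128 ≡ 141^2 = 19881 ≡ 7 (mod 523)
2^256 ≡ 7^2 = 49 ≡ 49 (mod 523)
2^512 ≡ 49^2 = 2401 ≡ 309 (mod 523)
522 = 512 + 8 + 2 in binary powers of 2.
So 2^522 ≡ 309 · 256 · 4 ≡ 1 (mod 523).
Since the result is 1, base 2 gives no evidence that 523 is composite.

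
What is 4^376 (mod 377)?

165

4^1 ≡ 4 (mod 377)
4^2 ≡ 4^2 = 16 ≡ 16 (mod 377)
4^4 ≡ 16^2 = 256 ≡ 256 (mod 377)
4^8 ≡ 256^2 = 65536 ≡ 315 (mod 377)
4^16 ≡ 315^2 = 99225 ≡ 74 (mod 377)
4^32 ≡ 74^2 = 5476 ≡ 198 (mod 377)
4^64 ≡ 198^2 = 39204 ≡ 373 (mod 377)
4^128 ≡ 373^2 = 139129 ≡ 16 (mod 377)
4^256 ≡ 16^2 = 256 ≡ 256 (mod 377)
376 = 256 + 64 + 32 + 16 + 8 in binary powers of 2.
So 4^376 ≡ 256 · 373 · 198 · 74 · 315 ≡ 165 (mod 377).
Since 165 ≠ 1, base 4 is a Fermat witness: 377 is composite.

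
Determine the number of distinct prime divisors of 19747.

19747 = 7^2 · 403
403 = 13 · 31
19747 = 7^2 · 13 · 31, which has 3 distinct prime factors.

3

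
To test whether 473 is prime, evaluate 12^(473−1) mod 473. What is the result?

210

12^1 ≡ 12 (mod 473)
12^2 ≡ 12^2 = 144 ≡ 144 (mod 473)
12^4 ≡ 144^2 = 20736 ≡ 397 (mod 473)
12^8 ≡ 397^2 = 157609 ≡ 100 (mod 473)
12^16 ≡ 100^2 = 10000 ≡ 67 (mod 473)
12^32 ≡ 67^2 = 4489 ≡ 232 (mod 473)
12^64 ≡ 232^2 = 53824 ≡ 375 (mod 473)
12^128 ≡ 375^2 = 140625 ≡ 144 (mod 473)
12^256 ≡ 144^2 = 20736 ≡ 397 (mod 473)
472 = 256 + 128 + 64 + 16 + 8 in binary powers of 2.
So 12^472 ≡ 397 · 144 · 375 · 67 · 100 ≡ 210 (mod 473).
Since 210 ≠ 1, base 12 is a Fermat witness: 473 is composite.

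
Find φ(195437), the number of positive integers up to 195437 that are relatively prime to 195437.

174960

Factor: 195437 = 11 · 109 · 163.
φ(195437) = (11−1) · (109−1) · (163−1) = 10 · 108 · 162 = 174960.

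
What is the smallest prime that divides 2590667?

41

2590667 is odd.
Digit sum 35, not divisible by 3.
Ends in 7: not divisible by 5.
7: 2590667 = 7·370095 + 2
11: 2590667 = 11·235515 + 2
13: 2590667 = 13·199282 + 1
17: 2590667 = 17·152392 + 3
19: 2590667 = 19·136350 + 17
23: 2590667 = 23·112637 + 16
29: 2590667 = 29·89333 + 10
31: 2590667 = 31·83569 + 28
37: 2590667 = 37·70018 + 1
41: 2590667 = 41·63187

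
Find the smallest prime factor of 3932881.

3932881 is odd.
Digit sum 34, not divisible by 3.
Ends in 1: not divisible by 5.
7: 3932881 = 7·561840 + 1
11: 3932881 = 11·357534 + 7
13: 3932881 = 13·302529 + 4
17: 3932881 = 17·231345 + 16
19: 3932881 = 19·206993 + 14
23: 3932881 = 23·170994 + 19
29: 3932881 = 29·135616 + 17
31: 3932881 = 31·126867 + 4
37: 3932881 = 37·106294 + 3
41: 3932881 = 41·95923 + 38
43: 3932881 = 43·91462 + 15
47: 3932881 = 47·83678 + 15
53: 3932881 = 53·74205 + 16
59: 3932881 = 59·66659

59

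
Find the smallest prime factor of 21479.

47

21479 is odd.
Digit sum 23, not divisible by 3.
Ends in 9: not divisible by 5.
7: 21479 = 7·3068 + 3
11: 21479 = 11·1952 + 7
13: 21479 = 13·1652 + 3
17: 21479 = 17·1263 + 8
19: 21479 = 19·1130 + 9
23: 21479 = 23·933 + 20
29: 21479 = 29·740 + 19
31: 21479 = 31·692 + 27
37: 21479 = 37·580 + 19
41: 21479 = 41·523 + 36
43: 21479 = 43·499 + 22
47: 21479 = 47·457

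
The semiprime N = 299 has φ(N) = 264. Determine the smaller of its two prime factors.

13

φ(n) = (p−1)(q−1) = n − (p+q) + 1, so p + q = 299 − 264 + 1 = 36.
p and q are the roots of t² − 36t + 299 = 0.
Discriminant: 36² − 4·299 = 1296 − 1196 = 100; √100 = 10.
q = (36 − 10)/2 = 13, p = (36 + 10)/2 = 23.
Check: 13 · 23 = 299.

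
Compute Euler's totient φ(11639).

Factor: 11639 = 103 · 113.
φ(11639) = (103−1) · (113−1) = 102 · 112 = 11424.

11424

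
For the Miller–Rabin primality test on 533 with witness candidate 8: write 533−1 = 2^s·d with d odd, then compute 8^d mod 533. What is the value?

533 − 1 = 532 = 2^2 · 133, so d = 133.
8^1 ≡ 8 (mod 533)
8^2 ≡ 8^2 = 64 ≡ 64 (mod 533)
8^4 ≡ 64^2 = 4096 ≡ 365 (mod 533)
8^8 ≡ 365^2 = 133225 ≡ 508 (mod 533)
8^16 ≡ 508^2 = 258064 ≡ 92 (mod 533)
8^32 ≡ 92^2 = 8464 ≡ 469 (mod 533)
8^64 ≡ 469^2 = 219961 ≡ 365 (mod 533)
8^128 ≡ 365^2 = 133225 ≡ 508 (mod 533)
133 = 128 + 4 + 1 in binary powers of 2.
So 8^133 ≡ 508 · 365 · 8 ≡ 21 (mod 533).
Squaring chain: 21 → 441; never reaches −1, so base 8 is a Miller–Rabin witness that 533 is composite.

21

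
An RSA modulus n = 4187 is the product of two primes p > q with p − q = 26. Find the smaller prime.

53

Since p = q + 26, we have 4187 = q(q + 26), so q² + 26q − 4187 = 0.
Discriminant: 26² + 4·4187 = 676 + 16748 = 17424; √17424 = 132.
q = (−26 + 132)/2 = 53, and p = q + 26 = 79.
Check: 53 · 79 = 4187.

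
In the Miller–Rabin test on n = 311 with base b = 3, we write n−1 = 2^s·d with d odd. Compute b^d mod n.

311 − 1 = 310 = 2^1 · 155, so d = 155.
3^1 ≡ 3 (mod 311)
3^2 ≡ 3^2 = 9 ≡ 9 (mod 311)
3^4 ≡ 9^2 = 81 ≡ 81 (mod 311)
3^8 ≡ 81^2 = 6561 ≡ 30 (mod 311)
3^16 ≡ 30^2 = 900 ≡ 278 (mod 311)
3^32 ≡ 278^2 = 77284 ≡ 156 (mod 311)
3^64 ≡ 156^2 = 24336 ≡ 78 (mod 311)
3^128 ≡ 78^2 = 6084 ≡ 175 (mod 311)
155 = 128 + 16 + 8 + 2 + 1 in binary powers of 2.
So 3^155 ≡ 175 · 278 · 30 · 9 · 3 ≡ 1 (mod 311).
Since 3^d ≡ 1 (mod 311), base 3 does not prove 311 composite.

1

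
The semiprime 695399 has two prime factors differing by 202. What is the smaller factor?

739

Since p = q + 202, we have 695399 = q(q + 202), so q² + 202q − 695399 = 0.
Discriminant: 202² + 4·695399 = 40804 + 2781596 = 2822400; √2822400 = 1680.
q = (−202 + 1680)/2 = 739, and p = q + 202 = 941.
Check: 739 · 941 = 695399.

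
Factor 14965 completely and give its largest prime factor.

14965 = 5 · 2993
2993 = 41 · 73
73 is prime.
So 14965 = 5 · 41 · 73; the largest prime factor is 73.

73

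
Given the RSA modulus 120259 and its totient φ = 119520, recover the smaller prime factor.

φ(n) = (p−1)(q−1) = n − (p+q) + 1, so p + q = 120259 − 119520 + 1 = 740.
p and q are the roots of t² − 740t + 120259 = 0.
Discriminant: 740² − 4·120259 = 547600 − 481036 = 66564; √66564 = 258.
q = (740 − 258)/2 = 241, p = (740 + 258)/2 = 499.
Check: 241 · 499 = 120259.

241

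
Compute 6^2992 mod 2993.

201

6^1 ≡ 6 (mod 2993)
6^2 ≡ 6^2 = 36 ≡ 36 (mod 2993)
6^4 ≡ 36^2 = 1296 ≡ 1296 (mod 2993)
6^8 ≡ 1296^2 = 1679616 ≡ 543 (mod 2993)
6^16 ≡ 543^2 = 294849 ≡ 1535 (mod 2993)
6^32 ≡ 1535^2 = 2356225 ≡ 734 (mod 2993)
6^64 ≡ 734^2 = 538756 ≡ 16 (mod 2993)
6^128 ≡ 16^2 = 256 ≡ 256 (mod 2993)
6^256 ≡ 256^2 = 65536 ≡ 2683 (mod 2993)
6^512 ≡ 2683^2 = 7198489 ≡ 324 (mod 2993)
6^1024 ≡ 324^2 = 104976 ≡ 221 (mod 2993)
6^2048 ≡ 221^2 = 48841 ≡ 953 (mod 2993)
2992 = 2048 + 512 + 256 + 128 + 32 + 16 in binary powers of 2.
So 6^2992 ≡ 953 · 324 · 2683 · 256 · 734 · 1535 ≡ 201 (mod 2993).
Since 201 ≠ 1, base 6 is a Fermat witness: 2993 is composite.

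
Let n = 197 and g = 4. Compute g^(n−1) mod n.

4^1 ≡ 4 (mod 197)
4^2 ≡ 4^2 = 16 ≡ 16 (mod 197)
4^4 ≡ 16^2 = 256 ≡ 59 (mod 197)
4^8 ≡ 59^2 = 3481 ≡ 132 (mod 197)
4^16 ≡ 132^2 = 17424 ≡ 88 (mod 197)
4^32 ≡ 88^2 = 7744 ≡ 61 (mod 197)
4^64 ≡ 61^2 = 3721 ≡ 175 (mod 197)
4^128 ≡ 175^2 = 30625 ≡ 90 (mod 197)
196 = 128 + 64 + 4 in binary powers of 2.
So 4^196 ≡ 90 · 175 · 59 ≡ 1 (mod 197).
Since the result is 1, base 4 gives no evidence that 197 is composite.

1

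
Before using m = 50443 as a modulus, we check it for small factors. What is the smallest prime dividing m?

73

50443 is odd.
Digit sum 16, not divisible by 3.
Ends in 3: not divisible by 5.
7: 50443 = 7·7206 + 1
11: 50443 = 11·4585 + 8
13: 50443 = 13·3880 + 3
17: 50443 = 17·2967 + 4
19: 50443 = 19·2654 + 17
23: 50443 = 23·2193 + 4
29: 50443 = 29·1739 + 12
31: 50443 = 31·1627 + 6
37: 50443 = 37·1363 + 12
41: 50443 = 41·1230 + 13
43: 50443 = 43·1173 + 4
47: 50443 = 47·1073 + 12
53: 50443 = 53·951 + 40
59: 50443 = 59·854 + 57
61: 50443 = 61·826 + 57
67: 50443 = 67·752 + 59
71: 50443 = 71·710 + 33
73: 50443 = 73·691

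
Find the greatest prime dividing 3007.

97

3007 = 31 · 97
97 is prime.
So 3007 = 31 · 97; the largest prime factor is 97.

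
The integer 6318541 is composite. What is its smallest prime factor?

83

6318541 is odd.
Digit sum 28, not divisible by 3.
Ends in 1: not divisible by 5.
7: 6318541 = 7·902648 + 5
11: 6318541 = 11·574412 + 9
13: 6318541 = 13·486041 + 8
17: 6318541 = 17·371678 + 15
19: 6318541 = 19·332554 + 15
23: 6318541 = 23·274719 + 4
29: 6318541 = 29·217880 + 21
31: 6318541 = 31·203823 + 28
37: 6318541 = 37·170771 + 14
41: 6318541 = 41·154110 + 31
43: 6318541 = 43·146942 + 35
47: 6318541 = 47·134437 + 2
53: 6318541 = 53·119217 + 40
59: 6318541 = 59·107093 + 54
61: 6318541 = 61·103582 + 39
67: 6318541 = 67·94306 + 39
71: 6318541 = 71·88993 + 38
73: 6318541 = 73·86555 + 26
79: 6318541 = 79·79981 + 42
83: 6318541 = 83·76127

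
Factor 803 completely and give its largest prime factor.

73

803 = 11 · 73
73 is prime.
So 803 = 11 · 73; the largest prime factor is 73.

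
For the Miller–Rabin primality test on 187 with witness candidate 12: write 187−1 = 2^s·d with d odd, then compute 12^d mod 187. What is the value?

133

187 − 1 = 186 = 2^1 · 93, so d = 93.
12^1 ≡ 12 (mod 187)
12^2 ≡ 12^2 = 144 ≡ 144 (mod 187)
12^4 ≡ 144^2 = 20736 ≡ 166 (mod 187)
12^8 ≡ 166^2 = 27556 ≡ 67 (mod 187)
12^16 ≡ 67^2 = 4489 ≡ 1 (mod 187)
12^32 ≡ 1^2 = 1 ≡ 1 (mod 187)
12^64 ≡ 1^2 = 1 ≡ 1 (mod 187)
93 = 64 + 16 + 8 + 4 + 1 in binary powers of 2.
So 12^93 ≡ 1 · 1 · 67 · 166 · 12 ≡ 133 (mod 187).
Squaring chain: 133; never reaches −1, so base 12 is a Miller–Rabin witness that 187 is composite.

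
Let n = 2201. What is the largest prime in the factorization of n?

71

2201 = 31 · 71
71 is prime.
So 2201 = 31 · 71; the largest prime factor is 71.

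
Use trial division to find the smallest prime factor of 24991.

67

24991 is odd.
Digit sum 25, not divisible by 3.
Ends in 1: not divisible by 5.
7: 24991 = 7·3570 + 1
11: 24991 = 11·2271 + 10
13: 24991 = 13·1922 + 5
17: 24991 = 17·1470 + 1
19: 24991 = 19·1315 + 6
23: 24991 = 23·1086 + 13
29: 24991 = 29·861 + 22
31: 24991 = 31·806 + 5
37: 24991 = 37·675 + 16
41: 24991 = 41·609 + 22
43: 24991 = 43·581 + 8
47: 24991 = 47·531 + 34
53: 24991 = 53·471 + 28
59: 24991 = 59·423 + 34
61: 24991 = 61·409 + 42
67: 24991 = 67·373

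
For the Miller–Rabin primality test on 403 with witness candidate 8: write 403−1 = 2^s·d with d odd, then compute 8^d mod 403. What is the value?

8

403 − 1 = 402 = 2^1 · 201, so d = 201.
8^1 ≡ 8 (mod 403)
8^2 ≡ 8^2 = 64 ≡ 64 (mod 403)
8^4 ≡ 64^2 = 4096 ≡ 66 (mod 403)
8^8 ≡ 66^2 = 4356 ≡ 326 (mod 403)
8^16 ≡ 326^2 = 106276 ≡ 287 (mod 403)
8^32 ≡ 287^2 = 82369 ≡ 157 (mod 403)
8^64 ≡ 157^2 = 24649 ≡ 66 (mod 403)
8^128 ≡ 66^2 = 4356 ≡ 326 (mod 403)
201 = 128 + 64 + 8 + 1 in binary powers of 2.
So 8^201 ≡ 326 · 66 · 326 · 8 ≡ 8 (mod 403).
Squaring chain: 8; never reaches −1, so base 8 is a Miller–Rabin witness that 403 is composite.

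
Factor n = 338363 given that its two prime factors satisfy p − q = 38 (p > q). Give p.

601

Since p = q + 38, we have 338363 = q(q + 38), so q² + 38q − 338363 = 0.
Discriminant: 38² + 4·338363 = 1444 + 1353452 = 1354896; √1354896 = 1164.
q = (−38 + 1164)/2 = 563, and p = q + 38 = 601.
Check: 563 · 601 = 338363.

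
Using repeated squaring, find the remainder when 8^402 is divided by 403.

8^1 ≡ 8 (mod 403)
8^2 ≡ 8^2 = 64 ≡ 64 (mod 403)
8^4 ≡ 64^2 = 4096 ≡ 66 (mod 403)
8^8 ≡ 66^2 = 4356 ≡ 326 (mod 403)
8^16 ≡ 326^2 = 106276 ≡ 287 (mod 403)
8^32 ≡ 287^2 = 82369 ≡ 157 (mod 403)
8^64 ≡ 157^2 = 24649 ≡ 66 (mod 403)
8^128 ≡ 66^2 = 4356 ≡ 326 (mod 403)
8^256 ≡ 326^2 = 106276 ≡ 287 (mod 403)
402 = 256 + 128 + 16 + 2 in binary powers of 2.
So 8^402 ≡ 287 · 326 · 287 · 64 ≡ 64 (mod 403).
Since 64 ≠ 1, base 8 is a Fermat witness: 403 is composite.

64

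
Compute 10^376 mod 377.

10^1 ≡ 10 (mod 377)
10^2 ≡ 10^2 = 100 ≡ 100 (mod 377)
10^4 ≡ 100^2 = 10000 ≡ 198 (mod 377)
10^8 ≡ 198^2 = 39204 ≡ 373 (mod 377)
10^16 ≡ 373^2 = 139129 ≡ 16 (mod 377)
10^32 ≡ 16^2 = 256 ≡ 256 (mod 377)
10^64 ≡ 256^2 = 65536 ≡ 315 (mod 377)
10^128 ≡ 315^2 = 99225 ≡ 74 (mod 377)
10^256 ≡ 74^2 = 5476 ≡ 198 (mod 377)
376 = 256 + 64 + 32 + 16 + 8 in binary powers of 2.
So 10^376 ≡ 198 · 315 · 256 · 16 · 373 ≡ 107 (mod 377).
Since 107 ≠ 1, base 10 is a Fermat witness: 377 is composite.

107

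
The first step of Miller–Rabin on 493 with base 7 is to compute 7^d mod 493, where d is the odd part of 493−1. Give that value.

493 − 1 = 492 = 2^2 · 123, so d = 123.
7^1 ≡ 7 (mod 493)
7^2 ≡ 7^2 = 49 ≡ 49 (mod 493)
7^4 ≡ 49^2 = 2401 ≡ 429 (mod 493)
7^8 ≡ 429^2 = 184041 ≡ 152 (mod 493)
7^16 ≡ 152^2 = 23104 ≡ 426 (mod 493)
7^32 ≡ 426^2 = 181476 ≡ 52 (mod 493)
7^64 ≡ 52^2 = 2704 ≡ 239 (mod 493)
123 = 64 + 32 + 16 + 8 + 2 + 1 in binary powers of 2.
So 7^123 ≡ 239 · 52 · 426 · 152 · 49 · 7 ≡ 371 (mod 493).
Squaring chain: 371 → 94; never reaches −1, so base 7 is a Miller–Rabin witness that 493 is composite.

371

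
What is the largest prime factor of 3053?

71

3053 = 43 · 71
71 is prime.
So 3053 = 43 · 71; the largest prime factor is 71.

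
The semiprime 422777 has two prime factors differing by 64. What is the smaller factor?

619

Since p = q + 64, we have 422777 = q(q + 64), so q² + 64q − 422777 = 0.
Discriminant: 64² + 4·422777 = 4096 + 1691108 = 1695204; √1695204 = 1302.
q = (−64 + 1302)/2 = 619, and p = q + 64 = 683.
Check: 619 · 683 = 422777.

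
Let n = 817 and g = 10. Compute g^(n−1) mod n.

10^1 ≡ 10 (mod 817)
10^2 ≡ 10^2 = 100 ≡ 100 (mod 817)
10^4 ≡ 100^2 = 10000 ≡ 196 (mod 817)
10^8 ≡ 196^2 = 38416 ≡ 17 (mod 817)
10^16 ≡ 17^2 = 289 ≡ 289 (mod 817)
10^32 ≡ 289^2 = 83521 ≡ 187 (mod 817)
10^64 ≡ 187^2 = 34969 ≡ 655 (mod 817)
10^128 ≡ 655^2 = 429025 ≡ 100 (mod 817)
10^256 ≡ 100^2 = 10000 ≡ 196 (mod 817)
10^512 ≡ 196^2 = 38416 ≡ 17 (mod 817)
816 = 512 + 256 + 32 + 16 in binary powers of 2.
So 10^816 ≡ 17 · 196 · 187 · 289 ≡ 391 (mod 817).
Since 391 ≠ 1, base 10 is a Fermat witness: 817 is composite.

391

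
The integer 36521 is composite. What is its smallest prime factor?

36521 is odd.
Digit sum 17, not divisible by 3.
Ends in 1: not divisible by 5.
7: 36521 = 7·5217 + 2
11: 36521 = 11·3320 + 1
13: 36521 = 13·2809 + 4
17: 36521 = 17·2148 + 5
19: 36521 = 19·1922 + 3
23: 36521 = 23·1587 + 20
29: 36521 = 29·1259 + 10
31: 36521 = 31·1178 + 3
37: 36521 = 37·987 + 2
41: 36521 = 41·890 + 31
43: 36521 = 43·849 + 14
47: 36521 = 47·777 + 2
53: 36521 = 53·689 + 4
59: 36521 = 59·619

59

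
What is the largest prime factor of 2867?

2867 = 47 · 61
61 is prime.
So 2867 = 47 · 61; the largest prime factor is 61.

61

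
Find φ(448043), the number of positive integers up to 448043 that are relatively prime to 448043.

426240

Factor: 448043 = 31 · 97 · 149.
φ(448043) = (31−1) · (97−1) · (149−1) = 30 · 96 · 148 = 426240.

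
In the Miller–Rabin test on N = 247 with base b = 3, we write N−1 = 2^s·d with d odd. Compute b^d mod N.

247 − 1 = 246 = 2^1 · 123, so d = 123.
3^1 ≡ 3 (mod 247)
3^2 ≡ 3^2 = 9 ≡ 9 (mod 247)
3^4 ≡ 9^2 = 81 ≡ 81 (mod 247)
3^8 ≡ 81^2 = 6561 ≡ 139 (mod 247)
3^16 ≡ 139^2 = 19321 ≡ 55 (mod 247)
3^32 ≡ 55^2 = 3025 ≡ 61 (mod 247)
3^64 ≡ 61^2 = 3721 ≡ 16 (mod 247)
123 = 64 + 32 + 16 + 8 + 2 + 1 in binary powers of 2.
So 3^123 ≡ 16 · 61 · 55 · 139 · 9 · 3 ≡ 183 (mod 247).
Squaring chain: 183; never reaches −1, so base 3 is a Miller–Rabin witness that 247 is composite.

183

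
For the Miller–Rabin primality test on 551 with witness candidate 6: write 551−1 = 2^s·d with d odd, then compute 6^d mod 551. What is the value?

138

551 − 1 = 550 = 2^1 · 275, so d = 275.
6^1 ≡ 6 (mod 551)
6^2 ≡ 6^2 = 36 ≡ 36 (mod 551)
6^4 ≡ 36^2 = 1296 ≡ 194 (mod 551)
6^8 ≡ 194^2 = 37636 ≡ 168 (mod 551)
6^16 ≡ 168^2 = 28224 ≡ 123 (mod 551)
6^32 ≡ 123^2 = 15129 ≡ 252 (mod 551)
6^64 ≡ 252^2 = 63504 ≡ 139 (mod 551)
6^128 ≡ 139^2 = 19321 ≡ 36 (mod 551)
6^256 ≡ 36^2 = 1296 ≡ 194 (mod 551)
275 = 256 + 16 + 2 + 1 in binary powers of 2.
So 6^275 ≡ 194 · 123 · 36 · 6 ≡ 138 (mod 551).
Squaring chain: 138; never reaches −1, so base 6 is a Miller–Rabin witness that 551 is composite.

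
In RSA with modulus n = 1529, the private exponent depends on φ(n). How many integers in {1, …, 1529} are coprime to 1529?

1380

Factor: 1529 = 11 · 139.
φ(1529) = (11−1) · (139−1) = 10 · 138 = 1380.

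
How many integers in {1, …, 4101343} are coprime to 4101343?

4021920

Factor: 4101343 = 109 · 191 · 197.
φ(4101343) = (109−1) · (191−1) · (197−1) = 108 · 190 · 196 = 4021920.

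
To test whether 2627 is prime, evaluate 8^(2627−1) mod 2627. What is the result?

8^1 ≡ 8 (mod 2627)
8^2 ≡ 8^2 = 64 ≡ 64 (mod 2627)
8^4 ≡ 64^2 = 4096 ≡ 1469 (mod 2627)
8^8 ≡ 1469^2 = 2157961 ≡ 1194 (mod 2627)
8^16 ≡ 1194^2 = 1425636 ≡ 1802 (mod 2627)
8^32 ≡ 1802^2 = 3247204 ≡ 232 (mod 2627)
8^64 ≡ 232^2 = 53824 ≡ 1284 (mod 2627)
8^128 ≡ 1284^2 = 1648656 ≡ 1527 (mod 2627)
8^256 ≡ 1527^2 = 2331729 ≡ 1580 (mod 2627)
8^512 ≡ 1580^2 = 2496400 ≡ 750 (mod 2627)
8^1024 ≡ 750^2 = 562500 ≡ 322 (mod 2627)
8^2048 ≡ 322^2 = 103684 ≡ 1231 (mod 2627)
2626 = 2048 + 512 + 64 + 2 in binary powers of 2.
So 8^2626 ≡ 1231 · 750 · 1284 · 64 ≡ 2564 (mod 2627).
Since 2564 ≠ 1, base 8 is a Fermat witness: 2627 is composite.

2564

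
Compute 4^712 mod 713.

4^1 ≡ 4 (mod 713)
4^2 ≡ 4^2 = 16 ≡ 16 (mod 713)
4^4 ≡ 16^2 = 256 ≡ 256 (mod 713)
4^8 ≡ 256^2 = 65536 ≡ 653 (mod 713)
4^16 ≡ 653^2 = 426409 ≡ 35 (mod 713)
4^32 ≡ 35^2 = 1225 ≡ 512 (mod 713)
4^64 ≡ 512^2 = 262144 ≡ 473 (mod 713)
4^128 ≡ 473^2 = 223729 ≡ 560 (mod 713)
4^256 ≡ 560^2 = 313600 ≡ 593 (mod 713)
4^512 ≡ 593^2 = 351649 ≡ 140 (mod 713)
712 = 512 + 128 + 64 + 8 in binary powers of 2.
So 4^712 ≡ 140 · 560 · 473 · 653 ≡ 78 (mod 713).
Since 78 ≠ 1, base 4 is a Fermat witness: 713 is composite.

78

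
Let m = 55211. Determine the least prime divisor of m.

13

55211 is odd.
Digit sum 14, not divisible by 3.
Ends in 1: not divisible by 5.
7: 55211 = 7·7887 + 2
11: 55211 = 11·5019 + 2
13: 55211 = 13·4247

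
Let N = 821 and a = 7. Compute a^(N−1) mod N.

1

7^1 ≡ 7 (mod 821)
7^2 ≡ 7^2 = 49 ≡ 49 (mod 821)
7^4 ≡ 49^2 = 2401 ≡ 759 (mod 821)
7^8 ≡ 759^2 = 576081 ≡ 560 (mod 821)
7^16 ≡ 560^2 = 313600 ≡ 799 (mod 821)
7^32 ≡ 799^2 = 638401 ≡ 484 (mod 821)
7^64 ≡ 484^2 = 234256 ≡ 271 (mod 821)
7^128 ≡ 271^2 = 73441 ≡ 372 (mod 821)
7^256 ≡ 372^2 = 138384 ≡ 456 (mod 821)
7^512 ≡ 456^2 = 207936 ≡ 223 (mod 821)
820 = 512 + 256 + 32 + 16 + 4 in binary powers of 2.
So 7^820 ≡ 223 · 456 · 484 · 799 · 759 ≡ 1 (mod 821).
Since the result is 1, base 7 gives no evidence that 821 is composite.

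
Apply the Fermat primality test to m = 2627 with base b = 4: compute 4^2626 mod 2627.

2560

4^1 ≡ 4 (mod 2627)
4^2 ≡ 4^2 = 16 ≡ 16 (mod 2627)
4^4 ≡ 16^2 = 256 ≡ 256 (mod 2627)
4^8 ≡ 256^2 = 65536 ≡ 2488 (mod 2627)
4^16 ≡ 2488^2 = 6190144 ≡ 932 (mod 2627)
4^32 ≡ 932^2 = 868624 ≡ 1714 (mod 2627)
4^64 ≡ 1714^2 = 2937796 ≡ 810 (mod 2627)
4^128 ≡ 810^2 = 656100 ≡ 1977 (mod 2627)
4^256 ≡ 1977^2 = 3908529 ≡ 2180 (mod 2627)
4^512 ≡ 2180^2 = 4752400 ≡ 157 (mod 2627)
4^1024 ≡ 157^2 = 24649 ≡ 1006 (mod 2627)
4^2048 ≡ 1006^2 = 1012036 ≡ 641 (mod 2627)
2626 = 2048 + 512 + 64 + 2 in binary powers of 2.
So 4^2626 ≡ 641 · 157 · 810 · 16 ≡ 2560 (mod 2627).
Since 2560 ≠ 1, base 4 is a Fermat witness: 2627 is composite.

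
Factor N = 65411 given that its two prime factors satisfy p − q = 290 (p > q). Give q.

149

Since p = q + 290, we have 65411 = q(q + 290), so q² + 290q − 65411 = 0.
Discriminant: 290² + 4·65411 = 84100 + 261644 = 345744; √345744 = 588.
q = (−290 + 588)/2 = 149, and p = q + 290 = 439.
Check: 149 · 439 = 65411.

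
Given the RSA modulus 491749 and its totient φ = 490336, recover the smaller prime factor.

φ(n) = (p−1)(q−1) = n − (p+q) + 1, so p + q = 491749 − 490336 + 1 = 1414.
p and q are the roots of t² − 1414t + 491749 = 0.
Discriminant: 1414² − 4·491749 = 1999396 − 1966996 = 32400; √32400 = 180.
q = (1414 − 180)/2 = 617, p = (1414 + 180)/2 = 797.
Check: 617 · 797 = 491749.

617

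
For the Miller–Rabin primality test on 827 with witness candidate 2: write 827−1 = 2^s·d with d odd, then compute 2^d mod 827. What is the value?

826

827 − 1 = 826 = 2^1 · 413, so d = 413.
2^1 ≡ 2 (mod 827)
2^2 ≡ 2^2 = 4 ≡ 4 (mod 827)
2^4 ≡ 4^2 = 16 ≡ 16 (mod 827)
2^8 ≡ 16^2 = 256 ≡ 256 (mod 827)
2^16 ≡ 256^2 = 65536 ≡ 203 (mod 827)
2^32 ≡ 203^2 = 41209 ≡ 686 (mod 827)
2^64 ≡ 686^2 = 470596 ≡ 33 (mod 827)
2^128 ≡ 33^2 = 1089 ≡ 262 (mod 827)
2^256 ≡ 262^2 = 68644 ≡ 3 (mod 827)
413 = 256 + 128 + 16 + 8 + 4 + 1 in binary powers of 2.
So 2^413 ≡ 3 · 262 · 203 · 256 · 16 · 2 ≡ 826 (mod 827).
Since 2^d ≡ 826 (mod 827), base 2 does not prove 827 composite.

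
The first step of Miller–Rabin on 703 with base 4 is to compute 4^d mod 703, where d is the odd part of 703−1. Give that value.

703 − 1 = 702 = 2^1 · 351, so d = 351.
4^1 ≡ 4 (mod 703)
4^2 ≡ 4^2 = 16 ≡ 16 (mod 703)
4^4 ≡ 16^2 = 256 ≡ 256 (mod 703)
4^8 ≡ 256^2 = 65536 ≡ 157 (mod 703)
4^16 ≡ 157^2 = 24649 ≡ 44 (mod 703)
4^32 ≡ 44^2 = 1936 ≡ 530 (mod 703)
4^64 ≡ 530^2 = 280900 ≡ 403 (mod 703)
4^128 ≡ 403^2 = 162409 ≡ 16 (mod 703)
4^256 ≡ 16^2 = 256 ≡ 256 (mod 703)
351 = 256 + 64 + 16 + 8 + 4 + 2 + 1 in binary powers of 2.
So 4^351 ≡ 256 · 403 · 44 · 157 · 256 · 16 · 4 ≡ 628 (mod 703).
Squaring chain: 628; never reaches −1, so base 4 is a Miller–Rabin witness that 703 is composite.

628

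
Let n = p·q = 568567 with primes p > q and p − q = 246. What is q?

641

Since p = q + 246, we have 568567 = q(q + 246), so q² + 246q − 568567 = 0.
Discriminant: 246² + 4·568567 = 60516 + 2274268 = 2334784; √2334784 = 1528.
q = (−246 + 1528)/2 = 641, and p = q + 246 = 887.
Check: 641 · 887 = 568567.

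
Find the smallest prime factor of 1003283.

1003283 is odd.
Digit sum 17, not divisible by 3.
Ends in 3: not divisible by 5.
7: 1003283 = 7·143326 + 1
11: 1003283 = 11·91207 + 6
13: 1003283 = 13·77175 + 8
17: 1003283 = 17·59016 + 11
19: 1003283 = 19·52804 + 7
23: 1003283 = 23·43621

23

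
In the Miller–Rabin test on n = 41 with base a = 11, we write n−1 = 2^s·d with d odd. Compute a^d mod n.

41 − 1 = 40 = 2^3 · 5, so d = 5.
11^1 ≡ 11 (mod 41)
11^2 ≡ 11^2 = 121 ≡ 39 (mod 41)
11^4 ≡ 39^2 = 1521 ≡ 4 (mod 41)
5 = 4 + 1 in binary powers of 2.
So 11^5 ≡ 4 · 11 ≡ 3 (mod 41).
Squaring chain: 3 → 9 → 40; reaches −1, so base 11 does not prove 41 composite.

3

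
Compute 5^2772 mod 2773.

1334

5^1 ≡ 5 (mod 2773)
5^2 ≡ 5^2 = 25 ≡ 25 (mod 2773)
5^4 ≡ 25^2 = 625 ≡ 625 (mod 2773)
5^8 ≡ 625^2 = 390625 ≡ 2405 (mod 2773)
5^16 ≡ 2405^2 = 5784025 ≡ 2320 (mod 2773)
5^32 ≡ 2320^2 = 5382400 ≡ 7 (mod 2773)
5^64 ≡ 7^2 = 49 ≡ 49 (mod 2773)
5^128 ≡ 49^2 = 2401 ≡ 2401 (mod 2773)
5^256 ≡ 2401^2 = 5764801 ≡ 2507 (mod 2773)
5^512 ≡ 2507^2 = 6285049 ≡ 1431 (mod 2773)
5^1024 ≡ 1431^2 = 2047761 ≡ 1287 (mod 2773)
5^2048 ≡ 1287^2 = 1656369 ≡ 888 (mod 2773)
2772 = 2048 + 512 + 128 + 64 + 16 + 4 in binary powers of 2.
So 5^2772 ≡ 888 · 1431 · 2401 · 49 · 2320 · 625 ≡ 1334 (mod 2773).
Since 1334 ≠ 1, base 5 is a Fermat witness: 2773 is composite.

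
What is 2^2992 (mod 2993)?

2^1 ≡ 2 (mod 2993)
2^2 ≡ 2^2 = 4 ≡ 4 (mod 2993)
2^4 ≡ 4^2 = 16 ≡ 16 (mod 2993)
2^8 ≡ 16^2 = 256 ≡ 256 (mod 2993)
2^16 ≡ 256^2 = 65536 ≡ 2683 (mod 2993)
2^32 ≡ 2683^2 = 7198489 ≡ 324 (mod 2993)
2^64 ≡ 324^2 = 104976 ≡ 221 (mod 2993)
2^128 ≡ 221^2 = 48841 ≡ 953 (mod 2993)
2^256 ≡ 953^2 = 908209 ≡ 1330 (mod 2993)
2^512 ≡ 1330^2 = 1768900 ≡ 37 (mod 2993)
2^1024 ≡ 37^2 = 1369 ≡ 1369 (mod 2993)
2^2048 ≡ 1369^2 = 1874161 ≡ 543 (mod 2993)
2992 = 2048 + 512 + 256 + 128 + 32 + 16 in binary powers of 2.
So 2^2992 ≡ 543 · 37 · 1330 · 953 · 324 · 2683 ≡ 1841 (mod 2993).
Since 1841 ≠ 1, base 2 is a Fermat witness: 2993 is composite.

1841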